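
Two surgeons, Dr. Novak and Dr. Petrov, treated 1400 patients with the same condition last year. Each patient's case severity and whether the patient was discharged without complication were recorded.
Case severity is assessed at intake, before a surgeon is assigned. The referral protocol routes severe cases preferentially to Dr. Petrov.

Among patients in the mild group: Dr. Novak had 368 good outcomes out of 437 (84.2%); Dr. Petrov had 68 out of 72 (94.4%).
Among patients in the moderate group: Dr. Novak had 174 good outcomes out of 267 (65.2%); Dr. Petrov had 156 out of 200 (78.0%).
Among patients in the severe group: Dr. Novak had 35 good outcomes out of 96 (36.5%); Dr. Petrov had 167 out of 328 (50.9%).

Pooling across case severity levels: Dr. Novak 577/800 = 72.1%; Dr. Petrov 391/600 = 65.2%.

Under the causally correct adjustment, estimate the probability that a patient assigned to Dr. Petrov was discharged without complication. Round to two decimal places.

0.76

Within every case severity level Dr. Petrov has the higher rate, yet pooled Dr. Novak does — Simpson's reversal.
Since case severity is a pre-existing factor (not a product of the surgeon) and it affects the outcome on its own, it is a confounder. The stratified rates, not the pooled rate, identify the causal effect.
Standardising Dr. Petrov to the population case severity mix: 0.364·68/72 + 0.334·156/200 + 0.303·167/328 = 0.758.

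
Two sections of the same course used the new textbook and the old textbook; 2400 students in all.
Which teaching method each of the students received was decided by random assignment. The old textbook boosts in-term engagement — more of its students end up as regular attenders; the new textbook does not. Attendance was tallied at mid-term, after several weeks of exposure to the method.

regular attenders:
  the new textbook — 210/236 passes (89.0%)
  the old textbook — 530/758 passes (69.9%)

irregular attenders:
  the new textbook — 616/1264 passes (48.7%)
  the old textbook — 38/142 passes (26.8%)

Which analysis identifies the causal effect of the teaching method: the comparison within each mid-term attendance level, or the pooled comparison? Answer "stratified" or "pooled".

The mid-term attendance-specific comparison favours the new textbook throughout, but the pooled figures favour the old textbook. The question is whether to condition on mid-term attendance.
Mid-term attendance is recorded after the teaching method and is itself shifted by it — it sits on the causal path from teaching method to outcome. Conditioning on a mediator would strip out part of the effect we want; the pooled comparison gives the total causal effect.
Pooled: the new textbook 55.1% vs the old textbook 63.1%; the old textbook is higher overall.

pooled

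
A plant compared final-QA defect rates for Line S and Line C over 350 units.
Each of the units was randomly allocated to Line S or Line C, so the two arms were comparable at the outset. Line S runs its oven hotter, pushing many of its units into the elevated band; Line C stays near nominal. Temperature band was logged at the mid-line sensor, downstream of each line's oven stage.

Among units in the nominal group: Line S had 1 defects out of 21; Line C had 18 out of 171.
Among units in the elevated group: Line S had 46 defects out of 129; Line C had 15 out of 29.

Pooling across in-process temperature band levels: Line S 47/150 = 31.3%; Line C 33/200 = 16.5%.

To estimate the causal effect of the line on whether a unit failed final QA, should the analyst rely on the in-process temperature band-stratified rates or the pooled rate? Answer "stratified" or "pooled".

Stratifying would compare lines among units the lines themselves sorted into in-process temperature band groups — a form of selection on an intermediate. The unconditioned pooled rates give the total causal effect.
Pooled: Line S 31.3% vs Line C 16.5%; Line C is lower overall.

pooled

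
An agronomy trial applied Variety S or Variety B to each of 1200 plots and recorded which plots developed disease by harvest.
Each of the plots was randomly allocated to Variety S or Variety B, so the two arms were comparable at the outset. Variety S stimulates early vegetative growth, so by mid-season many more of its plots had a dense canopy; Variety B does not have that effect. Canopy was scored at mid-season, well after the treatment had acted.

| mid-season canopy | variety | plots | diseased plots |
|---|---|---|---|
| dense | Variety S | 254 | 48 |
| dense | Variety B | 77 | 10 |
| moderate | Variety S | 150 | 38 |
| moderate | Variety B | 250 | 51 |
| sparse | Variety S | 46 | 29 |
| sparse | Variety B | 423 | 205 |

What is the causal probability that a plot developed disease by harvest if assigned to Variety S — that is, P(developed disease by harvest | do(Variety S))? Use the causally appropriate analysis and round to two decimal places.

0.26

Because the variety influences mid-season canopy, mid-season canopy is a post-treatment mediator, not a confounder. Stratifying on it would bias the estimate; the causal effect is the crude pooled difference.
So P(outcome | do(Variety S)) is just the pooled rate for Variety S: 115/450 = 0.256.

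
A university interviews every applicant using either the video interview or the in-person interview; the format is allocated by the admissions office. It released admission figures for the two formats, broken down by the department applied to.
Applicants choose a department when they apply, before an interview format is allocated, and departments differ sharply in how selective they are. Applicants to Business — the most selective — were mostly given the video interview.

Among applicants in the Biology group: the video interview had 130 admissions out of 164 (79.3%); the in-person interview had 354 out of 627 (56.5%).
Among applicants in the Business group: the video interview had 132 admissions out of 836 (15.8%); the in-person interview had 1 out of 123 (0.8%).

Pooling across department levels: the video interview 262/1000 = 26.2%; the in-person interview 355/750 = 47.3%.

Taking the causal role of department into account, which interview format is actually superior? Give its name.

the video interview

Within every department level the video interview has the higher rate, yet pooled the in-person interview does — Simpson's reversal.
Here department is a common cause — it drives both which interview format a case falls under and the outcome. The crude comparison mixes populations; the stratum-specific rates are the causally relevant ones.
Within each level — Biology: 79.3% vs 56.5%; Business: 15.8% vs 0.8% — the video interview is higher every time.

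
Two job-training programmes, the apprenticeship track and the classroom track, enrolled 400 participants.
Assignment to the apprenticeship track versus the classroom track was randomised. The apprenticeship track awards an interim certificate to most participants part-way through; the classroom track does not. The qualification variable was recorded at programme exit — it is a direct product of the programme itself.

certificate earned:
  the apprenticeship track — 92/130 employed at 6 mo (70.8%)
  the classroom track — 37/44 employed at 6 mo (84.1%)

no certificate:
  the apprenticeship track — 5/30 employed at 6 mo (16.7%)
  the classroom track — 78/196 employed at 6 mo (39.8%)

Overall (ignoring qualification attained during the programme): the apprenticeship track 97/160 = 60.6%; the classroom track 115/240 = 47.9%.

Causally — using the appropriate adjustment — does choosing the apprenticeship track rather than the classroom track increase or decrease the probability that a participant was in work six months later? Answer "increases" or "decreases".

increases

Within every qualification attained during the programme level the classroom track has the higher rate, yet pooled the apprenticeship track does — Simpson's reversal.
Qualification attained during the programme is downstream of the programme. One should not condition on a consequence of treatment, so the overall rates are the right comparison.
Pooled: the apprenticeship track 60.6% vs the classroom track 47.9%; the apprenticeship track is higher overall.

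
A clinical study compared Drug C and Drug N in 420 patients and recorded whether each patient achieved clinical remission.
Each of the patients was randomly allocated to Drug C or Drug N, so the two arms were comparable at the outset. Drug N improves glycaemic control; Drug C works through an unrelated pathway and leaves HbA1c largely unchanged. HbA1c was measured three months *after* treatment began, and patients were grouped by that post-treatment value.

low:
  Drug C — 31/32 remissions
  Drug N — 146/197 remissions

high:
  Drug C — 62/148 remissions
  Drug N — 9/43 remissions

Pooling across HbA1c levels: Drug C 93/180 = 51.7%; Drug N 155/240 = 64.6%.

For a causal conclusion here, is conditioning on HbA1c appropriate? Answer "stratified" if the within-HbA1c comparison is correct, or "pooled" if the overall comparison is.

Within every HbA1c level Drug C has the higher rate, yet pooled Drug N does — Simpson's reversal.
HbA1c here is a post-treatment variable shaped by the drug; conditioning on it would introduce bias rather than remove it. The overall comparison is the causal one.
Pooled: Drug C 51.7% vs Drug N 64.6%; Drug N is higher overall.

pooled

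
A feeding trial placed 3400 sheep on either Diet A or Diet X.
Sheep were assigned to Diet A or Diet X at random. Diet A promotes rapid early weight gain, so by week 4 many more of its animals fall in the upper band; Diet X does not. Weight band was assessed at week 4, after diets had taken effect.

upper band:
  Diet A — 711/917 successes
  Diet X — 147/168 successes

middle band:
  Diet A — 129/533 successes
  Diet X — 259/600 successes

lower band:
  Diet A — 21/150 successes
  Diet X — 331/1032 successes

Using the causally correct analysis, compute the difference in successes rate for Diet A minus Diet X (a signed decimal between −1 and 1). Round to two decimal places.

+0.13

Week-4 weight band here is a post-treatment variable shaped by the diet; conditioning on it would introduce bias rather than remove it. The overall comparison is the causal one.
The causal difference is the pooled difference: 0.538 − 0.409 = +0.129.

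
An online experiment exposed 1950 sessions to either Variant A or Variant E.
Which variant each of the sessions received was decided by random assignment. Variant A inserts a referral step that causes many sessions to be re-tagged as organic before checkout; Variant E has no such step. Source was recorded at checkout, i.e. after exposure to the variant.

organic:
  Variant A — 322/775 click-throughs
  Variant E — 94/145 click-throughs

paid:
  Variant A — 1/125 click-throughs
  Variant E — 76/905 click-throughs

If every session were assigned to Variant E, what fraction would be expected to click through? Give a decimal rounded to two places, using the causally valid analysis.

The stratified and pooled comparisons disagree (Variant E wins within each traffic source; Variant A wins overall), so the answer turns on the causal role of traffic source.
Stratifying would compare variants among sessions the variants themselves sorted into traffic source groups — a form of selection on an intermediate. The unconditioned pooled rates give the total causal effect.
So P(outcome | do(Variant E)) is just the pooled rate for Variant E: 170/1050 = 0.162.

0.16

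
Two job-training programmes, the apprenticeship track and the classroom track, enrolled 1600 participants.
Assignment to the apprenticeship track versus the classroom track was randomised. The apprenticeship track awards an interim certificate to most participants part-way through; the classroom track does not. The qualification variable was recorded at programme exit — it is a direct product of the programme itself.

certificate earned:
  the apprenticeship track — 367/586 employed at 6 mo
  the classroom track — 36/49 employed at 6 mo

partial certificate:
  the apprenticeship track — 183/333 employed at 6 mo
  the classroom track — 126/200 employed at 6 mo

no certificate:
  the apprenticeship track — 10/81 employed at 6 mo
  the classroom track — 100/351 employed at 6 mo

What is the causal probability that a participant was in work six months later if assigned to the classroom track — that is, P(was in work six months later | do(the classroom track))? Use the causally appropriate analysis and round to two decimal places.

0.44

Within every qualification attained during the programme level the classroom track has the higher rate, yet pooled the apprenticeship track does — Simpson's reversal.
Qualification attained during the programme here is a post-treatment variable shaped by the programme; conditioning on it would introduce bias rather than remove it. The overall comparison is the causal one.
So P(outcome | do(the classroom track)) is just the pooled rate for the classroom track: 262/600 = 0.437.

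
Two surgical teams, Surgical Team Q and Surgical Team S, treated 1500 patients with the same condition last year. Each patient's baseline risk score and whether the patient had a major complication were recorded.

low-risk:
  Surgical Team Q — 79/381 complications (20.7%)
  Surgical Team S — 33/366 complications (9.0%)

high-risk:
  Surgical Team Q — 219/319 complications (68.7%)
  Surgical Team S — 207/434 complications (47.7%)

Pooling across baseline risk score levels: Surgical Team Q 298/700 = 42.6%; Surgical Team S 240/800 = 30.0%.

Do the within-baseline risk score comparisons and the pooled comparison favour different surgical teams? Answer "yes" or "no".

no

Within each baseline risk score level (low-risk 20.7% vs 9.0%; high-risk 68.7% vs 47.7%), Surgical Team S has the lower rate every time. Pooled: 42.6% vs 30.0% — Surgical Team S has the lower rate overall. They agree.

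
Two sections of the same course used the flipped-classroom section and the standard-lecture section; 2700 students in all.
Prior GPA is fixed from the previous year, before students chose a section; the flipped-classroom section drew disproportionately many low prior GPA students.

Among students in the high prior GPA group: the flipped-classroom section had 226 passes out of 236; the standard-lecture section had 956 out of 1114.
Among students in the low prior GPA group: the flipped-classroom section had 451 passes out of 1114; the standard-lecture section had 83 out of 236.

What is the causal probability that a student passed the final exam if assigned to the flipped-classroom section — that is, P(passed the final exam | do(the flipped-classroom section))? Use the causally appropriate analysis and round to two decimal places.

The prior GPA band-specific comparison favours the flipped-classroom section throughout, but the pooled figures favour the standard-lecture section. The question is whether to condition on prior GPA band.
Prior GPA band differs across teaching methods for reasons unrelated to any effect of the teaching method itself, and it separately predicts the outcome — a classic confounder. We must compare within prior GPA band levels.
Standardising the flipped-classroom section to the population prior GPA band mix: 0.500·226/236 + 0.500·451/1114 = 0.681.

0.68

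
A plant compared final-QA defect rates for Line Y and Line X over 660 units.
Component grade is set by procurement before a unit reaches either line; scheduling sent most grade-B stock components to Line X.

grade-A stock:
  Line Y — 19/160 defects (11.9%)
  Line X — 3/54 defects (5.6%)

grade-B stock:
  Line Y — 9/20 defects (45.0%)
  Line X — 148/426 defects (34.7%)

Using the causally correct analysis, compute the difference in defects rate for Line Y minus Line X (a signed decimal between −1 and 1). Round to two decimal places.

+0.09

The component grade-specific comparison favours Line X throughout, but the pooled figures favour Line Y. The question is whether to condition on component grade.
Here component grade is a common cause — it drives both which line a case falls under and the outcome. The crude comparison mixes populations; the stratum-specific rates are the causally relevant ones.
Adjusting over the population distribution of component grade: 0.324·(0.119−0.056) + 0.676·(0.450−0.347) = +0.090.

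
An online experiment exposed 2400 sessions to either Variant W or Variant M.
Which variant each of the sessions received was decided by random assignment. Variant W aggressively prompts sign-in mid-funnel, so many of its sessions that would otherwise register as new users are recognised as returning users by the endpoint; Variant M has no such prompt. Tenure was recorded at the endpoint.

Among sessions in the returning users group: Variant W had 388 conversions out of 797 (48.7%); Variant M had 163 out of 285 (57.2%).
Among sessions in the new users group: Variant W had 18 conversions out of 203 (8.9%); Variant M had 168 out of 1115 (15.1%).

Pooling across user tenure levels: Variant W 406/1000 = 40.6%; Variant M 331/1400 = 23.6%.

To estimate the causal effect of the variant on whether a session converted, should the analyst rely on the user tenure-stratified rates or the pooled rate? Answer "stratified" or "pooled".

User tenure here is a post-treatment variable shaped by the variant; conditioning on it would introduce bias rather than remove it. The overall comparison is the causal one.
Pooled: Variant W 40.6% vs Variant M 23.6%; Variant W is higher overall.

pooled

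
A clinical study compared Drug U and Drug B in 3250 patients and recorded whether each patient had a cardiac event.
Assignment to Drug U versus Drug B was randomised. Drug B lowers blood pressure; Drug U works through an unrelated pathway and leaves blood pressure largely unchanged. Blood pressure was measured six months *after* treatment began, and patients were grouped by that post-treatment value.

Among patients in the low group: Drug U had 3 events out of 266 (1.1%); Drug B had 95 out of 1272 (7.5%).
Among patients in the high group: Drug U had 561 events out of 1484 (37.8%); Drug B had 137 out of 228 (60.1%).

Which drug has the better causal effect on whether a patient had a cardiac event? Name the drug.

Drug B

Blood pressure lies on the pathway drug → blood pressure → outcome, so adjusting for it blocks the indirect effect. For the total causal effect of drug, use the unadjusted pooled rates.
Pooled: Drug U 32.2% vs Drug B 15.5%; Drug B is lower overall.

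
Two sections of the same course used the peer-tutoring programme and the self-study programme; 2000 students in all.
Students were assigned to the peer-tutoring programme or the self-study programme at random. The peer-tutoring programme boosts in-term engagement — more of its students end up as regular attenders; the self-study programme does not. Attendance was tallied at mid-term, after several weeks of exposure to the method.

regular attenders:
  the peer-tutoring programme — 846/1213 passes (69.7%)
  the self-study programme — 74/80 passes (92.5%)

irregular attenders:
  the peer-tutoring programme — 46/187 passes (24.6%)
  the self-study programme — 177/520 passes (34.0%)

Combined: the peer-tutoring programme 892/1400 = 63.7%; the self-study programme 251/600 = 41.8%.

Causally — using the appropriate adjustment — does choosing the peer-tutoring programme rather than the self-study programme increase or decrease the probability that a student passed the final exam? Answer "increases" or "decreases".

Because the teaching method influences mid-term attendance, mid-term attendance is a post-treatment mediator, not a confounder. Stratifying on it would bias the estimate; the causal effect is the crude pooled difference.
Pooled: the peer-tutoring programme 63.7% vs the self-study programme 41.8%; the peer-tutoring programme is higher overall.

increases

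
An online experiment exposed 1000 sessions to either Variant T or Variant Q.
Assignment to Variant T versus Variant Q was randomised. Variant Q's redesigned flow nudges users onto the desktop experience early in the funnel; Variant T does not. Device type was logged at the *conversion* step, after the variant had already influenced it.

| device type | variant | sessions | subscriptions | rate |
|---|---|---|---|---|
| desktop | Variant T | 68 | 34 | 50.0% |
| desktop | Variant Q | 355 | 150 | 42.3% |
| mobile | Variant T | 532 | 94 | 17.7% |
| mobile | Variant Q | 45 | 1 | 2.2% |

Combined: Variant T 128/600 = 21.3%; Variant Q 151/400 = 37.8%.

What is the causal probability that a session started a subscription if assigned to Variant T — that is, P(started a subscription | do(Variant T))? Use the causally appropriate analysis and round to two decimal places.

Device type lies on the pathway variant → device type → outcome, so adjusting for it blocks the indirect effect. For the total causal effect of variant, use the unadjusted pooled rates.
So P(outcome | do(Variant T)) is just the pooled rate for Variant T: 128/600 = 0.213.

0.21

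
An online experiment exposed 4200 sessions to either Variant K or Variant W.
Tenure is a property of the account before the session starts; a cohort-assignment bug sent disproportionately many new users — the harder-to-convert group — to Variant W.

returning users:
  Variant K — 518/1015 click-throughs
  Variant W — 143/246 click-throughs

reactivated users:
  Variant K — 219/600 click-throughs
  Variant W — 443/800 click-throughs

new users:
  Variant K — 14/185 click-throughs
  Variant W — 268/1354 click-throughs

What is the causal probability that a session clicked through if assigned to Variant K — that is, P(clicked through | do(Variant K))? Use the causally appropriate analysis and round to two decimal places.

0.30

The stratified and pooled comparisons disagree (Variant W wins within each user tenure; Variant K wins overall), so the answer turns on the causal role of user tenure.
User tenure is set before the variant has any effect — it is not caused by the variant — and it independently drives the outcome. That makes it a confounder, so the causal comparison is within user tenure levels.
Standardising Variant K to the population user tenure mix: 0.300·518/1015 + 0.333·219/600 + 0.366·14/185 = 0.303.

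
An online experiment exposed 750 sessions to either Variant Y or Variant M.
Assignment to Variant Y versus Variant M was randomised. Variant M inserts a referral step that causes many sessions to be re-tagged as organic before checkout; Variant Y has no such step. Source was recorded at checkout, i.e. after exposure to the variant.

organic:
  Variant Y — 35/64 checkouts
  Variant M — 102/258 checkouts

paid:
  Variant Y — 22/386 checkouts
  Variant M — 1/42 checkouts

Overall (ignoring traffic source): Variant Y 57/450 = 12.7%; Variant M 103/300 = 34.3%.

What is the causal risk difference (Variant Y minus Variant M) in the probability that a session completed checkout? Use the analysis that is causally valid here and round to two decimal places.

Traffic source here is a post-treatment variable shaped by the variant; conditioning on it would introduce bias rather than remove it. The overall comparison is the causal one.
The causal difference is the pooled difference: 0.127 − 0.343 = -0.217.

-0.22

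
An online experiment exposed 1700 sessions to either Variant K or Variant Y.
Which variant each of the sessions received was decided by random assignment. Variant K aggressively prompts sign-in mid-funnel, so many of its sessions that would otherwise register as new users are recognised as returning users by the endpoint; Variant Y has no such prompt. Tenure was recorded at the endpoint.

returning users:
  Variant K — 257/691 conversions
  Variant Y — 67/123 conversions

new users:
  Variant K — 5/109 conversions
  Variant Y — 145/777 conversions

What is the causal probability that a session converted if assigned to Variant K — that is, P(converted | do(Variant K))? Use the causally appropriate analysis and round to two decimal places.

Because the variant influences user tenure, user tenure is a post-treatment mediator, not a confounder. Stratifying on it would bias the estimate; the causal effect is the crude pooled difference.
So P(outcome | do(Variant K)) is just the pooled rate for Variant K: 262/800 = 0.328.

0.33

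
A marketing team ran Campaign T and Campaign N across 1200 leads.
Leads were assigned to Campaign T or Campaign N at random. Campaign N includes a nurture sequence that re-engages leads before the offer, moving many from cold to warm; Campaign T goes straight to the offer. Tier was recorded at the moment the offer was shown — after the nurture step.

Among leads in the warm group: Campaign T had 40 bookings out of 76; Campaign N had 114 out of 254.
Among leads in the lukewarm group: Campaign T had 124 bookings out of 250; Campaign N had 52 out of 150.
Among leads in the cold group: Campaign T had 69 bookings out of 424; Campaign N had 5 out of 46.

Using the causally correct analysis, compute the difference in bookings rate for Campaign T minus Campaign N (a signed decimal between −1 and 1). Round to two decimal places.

Campaign T is higher inside every engagement tier stratum but Campaign N is higher in aggregate. Whether to stratify depends on how engagement tier relates to the campaign.
Engagement tier is recorded after the campaign and is itself shifted by it — it sits on the causal path from campaign to outcome. Conditioning on a mediator would strip out part of the effect we want; the pooled comparison gives the total causal effect.
The causal difference is the pooled difference: 0.311 − 0.380 = -0.069.

-0.07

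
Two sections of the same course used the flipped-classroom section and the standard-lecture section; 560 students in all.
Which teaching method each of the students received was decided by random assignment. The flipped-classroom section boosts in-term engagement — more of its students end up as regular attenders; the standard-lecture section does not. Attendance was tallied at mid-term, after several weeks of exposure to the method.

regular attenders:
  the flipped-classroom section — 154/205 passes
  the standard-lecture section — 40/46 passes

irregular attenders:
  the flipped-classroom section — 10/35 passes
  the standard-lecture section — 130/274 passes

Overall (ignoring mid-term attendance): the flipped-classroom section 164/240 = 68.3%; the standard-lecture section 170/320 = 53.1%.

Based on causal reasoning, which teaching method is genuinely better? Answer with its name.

the flipped-classroom section

Within every mid-term attendance level the standard-lecture section has the higher rate, yet pooled the flipped-classroom section does — Simpson's reversal.
Mid-term attendance is recorded after the teaching method and is itself shifted by it — it sits on the causal path from teaching method to outcome. Conditioning on a mediator would strip out part of the effect we want; the pooled comparison gives the total causal effect.
Pooled: the flipped-classroom section 68.3% vs the standard-lecture section 53.1%; the flipped-classroom section is higher overall.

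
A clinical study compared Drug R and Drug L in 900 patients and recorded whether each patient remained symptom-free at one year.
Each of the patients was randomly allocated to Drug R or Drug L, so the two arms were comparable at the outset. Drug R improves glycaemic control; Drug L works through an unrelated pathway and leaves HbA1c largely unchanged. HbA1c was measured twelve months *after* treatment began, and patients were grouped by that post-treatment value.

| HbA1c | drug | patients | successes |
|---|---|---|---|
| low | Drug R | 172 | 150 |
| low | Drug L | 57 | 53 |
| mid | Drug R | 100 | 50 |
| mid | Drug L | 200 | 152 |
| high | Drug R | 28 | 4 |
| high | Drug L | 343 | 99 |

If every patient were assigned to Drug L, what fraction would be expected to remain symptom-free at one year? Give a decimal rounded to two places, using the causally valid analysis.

Drug L is higher inside every HbA1c stratum but Drug R is higher in aggregate. Whether to stratify depends on how HbA1c relates to the drug.
HbA1c here is a post-treatment variable shaped by the drug; conditioning on it would introduce bias rather than remove it. The overall comparison is the causal one.
So P(outcome | do(Drug L)) is just the pooled rate for Drug L: 304/600 = 0.507.

0.51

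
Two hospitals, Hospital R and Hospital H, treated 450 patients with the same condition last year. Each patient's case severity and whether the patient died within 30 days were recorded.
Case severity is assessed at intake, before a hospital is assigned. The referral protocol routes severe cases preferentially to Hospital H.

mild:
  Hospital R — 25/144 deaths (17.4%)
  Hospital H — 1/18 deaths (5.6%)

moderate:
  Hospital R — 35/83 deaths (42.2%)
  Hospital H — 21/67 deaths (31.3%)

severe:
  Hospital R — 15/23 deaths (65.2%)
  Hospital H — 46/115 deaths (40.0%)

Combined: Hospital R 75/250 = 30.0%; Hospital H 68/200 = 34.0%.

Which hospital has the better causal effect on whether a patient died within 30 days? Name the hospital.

The case severity-specific comparison favours Hospital H throughout, but the pooled figures favour Hospital R. The question is whether to condition on case severity.
The imbalance in case severity arose from how patients were allocated, not from anything the hospital did; and case severity independently affects the outcome. The pooled gap is confounded — condition on case severity.
Within each level — mild: 17.4% vs 5.6%; moderate: 42.2% vs 31.3%; severe: 65.2% vs 40.0% — Hospital H is lower every time.

Hospital H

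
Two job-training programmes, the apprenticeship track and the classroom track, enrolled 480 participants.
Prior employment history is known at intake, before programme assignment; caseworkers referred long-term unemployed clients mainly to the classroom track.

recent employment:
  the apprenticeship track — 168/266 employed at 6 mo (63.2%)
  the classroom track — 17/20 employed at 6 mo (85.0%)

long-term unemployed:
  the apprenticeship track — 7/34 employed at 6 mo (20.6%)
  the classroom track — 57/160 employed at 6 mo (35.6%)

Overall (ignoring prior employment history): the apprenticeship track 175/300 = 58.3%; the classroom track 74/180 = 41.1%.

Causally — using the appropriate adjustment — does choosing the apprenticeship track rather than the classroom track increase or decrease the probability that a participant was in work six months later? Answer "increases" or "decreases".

decreases

Since prior employment history is a pre-existing factor (not a product of the programme) and it affects the outcome on its own, it is a confounder. The stratified rates, not the pooled rate, identify the causal effect.
Within each level — recent employment: 63.2% vs 85.0%; long-term unemployed: 20.6% vs 35.6% — the classroom track is higher every time.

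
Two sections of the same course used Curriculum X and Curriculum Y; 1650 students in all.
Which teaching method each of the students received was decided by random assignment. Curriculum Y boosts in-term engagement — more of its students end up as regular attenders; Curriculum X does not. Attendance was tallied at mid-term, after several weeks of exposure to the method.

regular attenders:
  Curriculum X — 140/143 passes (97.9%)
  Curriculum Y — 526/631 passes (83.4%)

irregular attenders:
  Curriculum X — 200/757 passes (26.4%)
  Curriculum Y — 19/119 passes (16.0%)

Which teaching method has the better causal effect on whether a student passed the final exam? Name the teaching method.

The stratified and pooled comparisons disagree (Curriculum X wins within each mid-term attendance; Curriculum Y wins overall), so the answer turns on the causal role of mid-term attendance.
Mid-term attendance is recorded after the teaching method and is itself shifted by it — it sits on the causal path from teaching method to outcome. Conditioning on a mediator would strip out part of the effect we want; the pooled comparison gives the total causal effect.
Pooled: Curriculum X 37.8% vs Curriculum Y 72.7%; Curriculum Y is higher overall.

Curriculum Y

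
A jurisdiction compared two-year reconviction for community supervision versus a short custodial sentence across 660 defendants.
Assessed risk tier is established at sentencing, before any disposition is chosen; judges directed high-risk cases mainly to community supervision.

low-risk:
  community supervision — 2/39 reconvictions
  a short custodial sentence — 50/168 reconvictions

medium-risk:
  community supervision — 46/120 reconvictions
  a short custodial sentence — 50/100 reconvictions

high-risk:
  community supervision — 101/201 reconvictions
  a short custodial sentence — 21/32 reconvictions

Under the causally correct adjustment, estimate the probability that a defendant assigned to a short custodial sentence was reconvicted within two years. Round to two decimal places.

0.49

The stratified and pooled comparisons disagree (community supervision wins within each assessed risk tier; a short custodial sentence wins overall), so the answer turns on the causal role of assessed risk tier.
Since assessed risk tier is a pre-existing factor (not a product of the disposition) and it affects the outcome on its own, it is a confounder. The stratified rates, not the pooled rate, identify the causal effect.
Standardising a short custodial sentence to the population assessed risk tier mix: 0.314·50/168 + 0.333·50/100 + 0.353·21/32 = 0.492.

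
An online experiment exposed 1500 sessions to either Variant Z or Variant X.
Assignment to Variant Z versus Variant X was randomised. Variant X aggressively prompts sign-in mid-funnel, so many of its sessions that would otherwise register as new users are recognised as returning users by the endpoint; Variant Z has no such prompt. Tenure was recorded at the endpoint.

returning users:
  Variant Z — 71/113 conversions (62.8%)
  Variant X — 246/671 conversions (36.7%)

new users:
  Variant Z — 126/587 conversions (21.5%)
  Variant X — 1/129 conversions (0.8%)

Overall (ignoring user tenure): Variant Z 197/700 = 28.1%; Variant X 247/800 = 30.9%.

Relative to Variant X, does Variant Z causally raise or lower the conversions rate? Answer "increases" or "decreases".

Within every user tenure level Variant Z has the higher rate, yet pooled Variant X does — Simpson's reversal.
User tenure here is a post-treatment variable shaped by the variant; conditioning on it would introduce bias rather than remove it. The overall comparison is the causal one.
Pooled: Variant Z 28.1% vs Variant X 30.9%; Variant X is higher overall.

decreases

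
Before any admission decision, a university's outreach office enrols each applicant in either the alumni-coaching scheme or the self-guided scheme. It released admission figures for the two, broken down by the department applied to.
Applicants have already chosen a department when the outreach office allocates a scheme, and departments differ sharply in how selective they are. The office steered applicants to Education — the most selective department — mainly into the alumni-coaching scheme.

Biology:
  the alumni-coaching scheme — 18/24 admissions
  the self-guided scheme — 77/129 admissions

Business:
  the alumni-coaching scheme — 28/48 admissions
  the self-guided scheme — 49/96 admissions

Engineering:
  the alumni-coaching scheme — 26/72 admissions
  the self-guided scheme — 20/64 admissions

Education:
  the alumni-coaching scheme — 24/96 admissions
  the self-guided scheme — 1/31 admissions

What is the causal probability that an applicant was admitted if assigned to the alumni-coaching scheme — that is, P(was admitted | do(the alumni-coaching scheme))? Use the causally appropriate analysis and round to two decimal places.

0.50

The department-specific comparison favours the alumni-coaching scheme throughout, but the pooled figures favour the self-guided scheme. The question is whether to condition on department.
The imbalance in department arose from how applicants were allocated, not from anything the outreach scheme did; and department independently affects the outcome. The pooled gap is confounded — condition on department.
Standardising the alumni-coaching scheme to the population department mix: 0.273·18/24 + 0.257·28/48 + 0.243·26/72 + 0.227·24/96 = 0.499.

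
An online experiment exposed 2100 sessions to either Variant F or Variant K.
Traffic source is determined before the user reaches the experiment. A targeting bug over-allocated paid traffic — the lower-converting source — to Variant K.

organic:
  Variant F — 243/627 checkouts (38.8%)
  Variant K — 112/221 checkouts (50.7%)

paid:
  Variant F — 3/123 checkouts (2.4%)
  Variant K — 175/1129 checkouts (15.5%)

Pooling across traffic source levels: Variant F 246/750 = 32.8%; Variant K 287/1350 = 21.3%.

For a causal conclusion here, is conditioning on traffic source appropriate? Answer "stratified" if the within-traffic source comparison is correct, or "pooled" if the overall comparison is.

Traffic source differs across variants for reasons unrelated to any effect of the variant itself, and it separately predicts the outcome — a classic confounder. We must compare within traffic source levels.
Within each level — organic: 38.8% vs 50.7%; paid: 2.4% vs 15.5% — Variant K is higher every time.

stratified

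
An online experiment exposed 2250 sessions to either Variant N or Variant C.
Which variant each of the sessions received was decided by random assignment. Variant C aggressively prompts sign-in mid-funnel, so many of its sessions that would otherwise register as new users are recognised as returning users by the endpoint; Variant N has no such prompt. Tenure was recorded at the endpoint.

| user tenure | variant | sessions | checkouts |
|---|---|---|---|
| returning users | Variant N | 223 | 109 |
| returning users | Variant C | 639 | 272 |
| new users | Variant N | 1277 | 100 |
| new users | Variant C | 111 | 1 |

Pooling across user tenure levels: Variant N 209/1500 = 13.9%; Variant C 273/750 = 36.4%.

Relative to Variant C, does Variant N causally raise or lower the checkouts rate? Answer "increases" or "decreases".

decreases

Variant N is higher inside every user tenure stratum but Variant C is higher in aggregate. Whether to stratify depends on how user tenure relates to the variant.
User tenure here is a post-treatment variable shaped by the variant; conditioning on it would introduce bias rather than remove it. The overall comparison is the causal one.
Pooled: Variant N 13.9% vs Variant C 36.4%; Variant C is higher overall.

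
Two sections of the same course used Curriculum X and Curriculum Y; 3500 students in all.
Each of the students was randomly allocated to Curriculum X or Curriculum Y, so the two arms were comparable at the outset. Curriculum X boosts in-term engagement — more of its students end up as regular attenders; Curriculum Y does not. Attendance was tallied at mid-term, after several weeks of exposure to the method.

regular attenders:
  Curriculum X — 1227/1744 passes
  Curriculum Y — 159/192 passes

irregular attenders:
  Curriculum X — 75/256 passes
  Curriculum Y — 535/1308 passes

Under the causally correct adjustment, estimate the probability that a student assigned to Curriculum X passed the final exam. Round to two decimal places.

Within every mid-term attendance level Curriculum Y has the higher rate, yet pooled Curriculum X does — Simpson's reversal.
Because the teaching method influences mid-term attendance, mid-term attendance is a post-treatment mediator, not a confounder. Stratifying on it would bias the estimate; the causal effect is the crude pooled difference.
So P(outcome | do(Curriculum X)) is just the pooled rate for Curriculum X: 1302/2000 = 0.651.

0.65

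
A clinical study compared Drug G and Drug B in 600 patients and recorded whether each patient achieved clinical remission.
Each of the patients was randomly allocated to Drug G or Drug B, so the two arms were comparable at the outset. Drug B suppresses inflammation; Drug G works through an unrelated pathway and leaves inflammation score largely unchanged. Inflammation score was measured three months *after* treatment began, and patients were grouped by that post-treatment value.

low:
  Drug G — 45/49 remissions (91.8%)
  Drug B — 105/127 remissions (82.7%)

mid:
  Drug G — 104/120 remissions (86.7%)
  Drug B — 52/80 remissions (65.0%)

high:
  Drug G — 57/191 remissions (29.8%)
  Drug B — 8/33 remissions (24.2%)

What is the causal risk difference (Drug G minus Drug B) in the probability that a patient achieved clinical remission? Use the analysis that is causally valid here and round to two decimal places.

-0.12

Inflammation score is downstream of the drug. One should not condition on a consequence of treatment, so the overall rates are the right comparison.
The causal difference is the pooled difference: 0.572 − 0.688 = -0.115.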